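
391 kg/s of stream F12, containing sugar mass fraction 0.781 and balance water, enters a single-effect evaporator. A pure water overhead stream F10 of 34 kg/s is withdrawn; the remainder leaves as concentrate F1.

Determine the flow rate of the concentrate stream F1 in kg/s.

Concentrate = 391 − 34 = 357 kg/s.

357 kg/s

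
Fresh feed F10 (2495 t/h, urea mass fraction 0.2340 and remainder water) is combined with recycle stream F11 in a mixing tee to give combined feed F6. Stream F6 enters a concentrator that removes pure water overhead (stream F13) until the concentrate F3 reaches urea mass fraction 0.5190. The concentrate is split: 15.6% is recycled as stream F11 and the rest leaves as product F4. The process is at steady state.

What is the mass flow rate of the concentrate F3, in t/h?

Overall urea balance (none leaves overhead): urea in fresh feed = urea in product, i.e. 2495×0.234 = (1−0.156)·F3·0.519.
F3 = 583.83/(0.519×0.844) = 1332.8 t/h.

1333 t/h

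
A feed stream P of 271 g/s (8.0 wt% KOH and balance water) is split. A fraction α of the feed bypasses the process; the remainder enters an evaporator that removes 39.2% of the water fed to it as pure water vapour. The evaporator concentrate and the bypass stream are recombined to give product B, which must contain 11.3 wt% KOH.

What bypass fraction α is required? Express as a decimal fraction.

All 271×0.080 = 21.68 g/s of KOH reaches B, so B = 21.68/0.113 = 191.86 g/s and vapour = 79.142 g/s.
The evaporator receives (1−α)·271 of feed at 0.920 water and removes 0.392 of that water:
0.392×0.920×(1−α)×271 = 79.142
(1−α) = 79.142/97.733 = 0.8098;  α = 0.1902.

0.190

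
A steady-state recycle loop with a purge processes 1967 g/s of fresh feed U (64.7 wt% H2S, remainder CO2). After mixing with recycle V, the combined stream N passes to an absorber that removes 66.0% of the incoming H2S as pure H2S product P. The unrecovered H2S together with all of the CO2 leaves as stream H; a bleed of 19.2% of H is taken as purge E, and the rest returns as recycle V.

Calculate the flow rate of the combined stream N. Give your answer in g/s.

5371 g/s

CO2 enters only via U and leaves only via the purge: 1967×0.353 = 0.192×(CO2 in H), and the absorber passes all CO2, so CO2 in N = CO2 in H = 3616.4 g/s.
H2S in N: m_A = 1967×0.647 + (1−0.192)·(1−0.660)·m_A, so m_A = 1272.6/0.7253 = 1754.7 g/s.
N = 1754.7 + 3616.4 = 5371.1 g/s.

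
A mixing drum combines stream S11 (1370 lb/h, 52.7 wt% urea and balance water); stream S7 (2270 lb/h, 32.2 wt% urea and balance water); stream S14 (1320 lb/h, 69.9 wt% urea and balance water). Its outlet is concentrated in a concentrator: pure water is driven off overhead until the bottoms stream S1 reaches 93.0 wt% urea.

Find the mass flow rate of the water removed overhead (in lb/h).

urea entering = 1370×0.527 + 2270×0.322 + 1320×0.699 = 2375.6 lb/h.
All urea reports to S1, so S1 = 2375.6/0.930 = 2554.4 lb/h.
Total feed = 4960 lb/h; overhead = 4960 − 2554.4 = 2405.6 lb/h.

2406 lb/h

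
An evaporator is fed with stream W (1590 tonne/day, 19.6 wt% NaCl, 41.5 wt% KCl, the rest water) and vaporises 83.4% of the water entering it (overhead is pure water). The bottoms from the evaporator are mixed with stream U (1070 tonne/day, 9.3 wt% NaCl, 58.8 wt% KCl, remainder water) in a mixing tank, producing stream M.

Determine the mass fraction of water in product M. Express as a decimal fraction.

Vapour removed = 0.834×0.389×1590 = 515.84 tonne/day; concentrate = 1074.2 tonne/day.
water reaching the mixer = 102.67 (from concentrate) + 1070×0.319 = 444 tonne/day.
Product flow = 1074.2 + 1070 = 2144.2 tonne/day; water fraction = 0.2071.

0.2071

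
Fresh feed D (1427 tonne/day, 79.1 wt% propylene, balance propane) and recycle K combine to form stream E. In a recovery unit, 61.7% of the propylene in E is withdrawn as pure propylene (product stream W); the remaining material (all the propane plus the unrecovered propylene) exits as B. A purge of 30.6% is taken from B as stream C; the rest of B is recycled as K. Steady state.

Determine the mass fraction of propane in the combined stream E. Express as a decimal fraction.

0.388

propane enters only via D and leaves only via the purge: 1427×0.209 = 0.306×(propane in B), and the recovery unit passes all propane, so propane in E = propane in B = 974.65 tonne/day.
propylene in E: m_A = 1427×0.791 + (1−0.306)·(1−0.617)·m_A, so m_A = 1128.8/0.7342 = 1537.4 tonne/day.
E = 1537.4 + 974.65 = 2512.1 tonne/day.
propane fraction in E = 974.65/2512.1 = 0.388.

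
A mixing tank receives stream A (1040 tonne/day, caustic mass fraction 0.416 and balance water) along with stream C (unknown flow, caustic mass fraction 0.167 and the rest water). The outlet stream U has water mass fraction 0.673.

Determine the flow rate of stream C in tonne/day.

578.5 tonne/day

Let C be the unknown flow. Total out = 1040 + C.
water balance: 607.36 + 0.833·C = 0.673·(1040 + C)
(0.833 − 0.673)·C = 0.673×1040 − 607.36 = 92.56
C = 92.56 / 0.160 = 578.5 tonne/day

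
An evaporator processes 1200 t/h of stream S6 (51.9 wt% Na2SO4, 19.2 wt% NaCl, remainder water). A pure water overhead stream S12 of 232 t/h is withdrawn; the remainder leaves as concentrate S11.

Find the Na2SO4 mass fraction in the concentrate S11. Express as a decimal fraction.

0.6434

Na2SO4 is not removed: 1200×0.519 = 622.8 t/h of Na2SO4 enters S11.
Concentrate = 1200 − 232 = 968 t/h.
Mass fraction = 622.8/968 = 0.6434.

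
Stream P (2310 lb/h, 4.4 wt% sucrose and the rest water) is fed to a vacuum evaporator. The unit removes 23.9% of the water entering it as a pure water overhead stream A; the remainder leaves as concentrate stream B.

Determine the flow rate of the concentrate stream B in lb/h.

1782 lb/h

water entering = 2310×0.956 = 2208.4 lb/h; overhead removed = 0.239×2208.4 = 527.8 lb/h.
Concentrate = 2310 − 527.8 = 1782.2 lb/h.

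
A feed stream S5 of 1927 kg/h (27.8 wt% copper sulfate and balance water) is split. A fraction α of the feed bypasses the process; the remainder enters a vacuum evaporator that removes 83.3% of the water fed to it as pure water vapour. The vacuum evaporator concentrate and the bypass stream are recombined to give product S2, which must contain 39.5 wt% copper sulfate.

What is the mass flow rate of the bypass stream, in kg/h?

All 1927×0.278 = 535.71 kg/h of copper sulfate reaches S2, so S2 = 535.71/0.395 = 1356.2 kg/h and vapour = 570.78 kg/h.
The evaporator receives (1−α)·1927 of feed at 0.722 water and removes 0.833 of that water:
0.833×0.722×(1−α)×1927 = 570.78
(1−α) = 570.78/1158.9 = 0.4925;  α = 0.5075.
Bypass flow = 0.5075×1927 = 977.95 kg/h.

978 kg/h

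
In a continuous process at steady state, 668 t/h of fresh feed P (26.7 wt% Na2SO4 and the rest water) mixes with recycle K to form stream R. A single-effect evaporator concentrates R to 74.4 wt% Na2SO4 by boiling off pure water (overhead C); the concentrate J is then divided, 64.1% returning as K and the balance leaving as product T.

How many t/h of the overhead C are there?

428.3 t/h

Overall Na2SO4 balance (none leaves overhead): Na2SO4 in fresh feed = Na2SO4 in product, i.e. 668×0.267 = (1−0.641)·J·0.744.
J = 178.36/(0.744×0.359) = 667.76 t/h.
Recycle K = 0.641×667.76 = 428.03 t/h.
Combined feed R = 668 + 428.03 = 1096 t/h.
Overhead C = R − J = 1096 − 667.76 = 428.27 t/h.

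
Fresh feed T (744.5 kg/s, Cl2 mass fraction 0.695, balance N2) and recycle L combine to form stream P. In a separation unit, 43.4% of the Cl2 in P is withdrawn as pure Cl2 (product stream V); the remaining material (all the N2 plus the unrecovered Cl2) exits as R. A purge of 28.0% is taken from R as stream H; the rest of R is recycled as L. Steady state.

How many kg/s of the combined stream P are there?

1684 kg/s

N2 enters only via T and leaves only via the purge: 744.5×0.305 = 0.280×(N2 in R), and the separation unit passes all N2, so N2 in P = N2 in R = 810.97 kg/s.
Cl2 in P: m_A = 744.5×0.695 + (1−0.280)·(1−0.434)·m_A, so m_A = 517.43/0.5925 = 873.32 kg/s.
P = 873.32 + 810.97 = 1684.3 kg/s.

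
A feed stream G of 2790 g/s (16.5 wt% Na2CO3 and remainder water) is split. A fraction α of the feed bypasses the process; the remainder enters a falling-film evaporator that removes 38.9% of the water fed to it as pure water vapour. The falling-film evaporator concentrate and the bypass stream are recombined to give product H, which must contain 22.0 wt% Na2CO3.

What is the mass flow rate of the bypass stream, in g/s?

All 2790×0.165 = 460.35 g/s of Na2CO3 reaches H, so H = 460.35/0.220 = 2092.5 g/s and vapour = 697.5 g/s.
The evaporator receives (1−α)·2790 of feed at 0.835 water and removes 0.389 of that water:
0.389×0.835×(1−α)×2790 = 697.5
(1−α) = 697.5/906.23 = 0.7697;  α = 0.2303.
Bypass flow = 0.2303×2790 = 642.62 g/s.

642.6 g/s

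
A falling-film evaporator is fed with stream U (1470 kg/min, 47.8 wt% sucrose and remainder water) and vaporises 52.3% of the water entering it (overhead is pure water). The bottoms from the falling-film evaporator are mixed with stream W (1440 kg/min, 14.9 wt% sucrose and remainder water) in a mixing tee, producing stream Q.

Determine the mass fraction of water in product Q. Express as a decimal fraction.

Vapour removed = 0.523×0.522×1470 = 401.32 kg/min; concentrate = 1068.7 kg/min.
water reaching the mixer = 366.02 (from concentrate) + 1440×0.851 = 1591.5 kg/min.
Product flow = 1068.7 + 1440 = 2508.7 kg/min; water fraction = 0.6344.

0.6344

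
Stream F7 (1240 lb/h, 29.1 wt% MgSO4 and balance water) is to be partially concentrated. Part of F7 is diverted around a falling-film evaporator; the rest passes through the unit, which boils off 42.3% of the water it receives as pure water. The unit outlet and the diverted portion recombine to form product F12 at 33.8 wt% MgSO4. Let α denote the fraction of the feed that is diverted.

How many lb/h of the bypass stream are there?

All 1240×0.291 = 360.84 lb/h of MgSO4 reaches F12, so F12 = 360.84/0.338 = 1067.6 lb/h and vapour = 172.43 lb/h.
The evaporator receives (1−α)·1240 of feed at 0.709 water and removes 0.423 of that water:
0.423×0.709×(1−α)×1240 = 172.43
(1−α) = 172.43/371.88 = 0.4637;  α = 0.5363.
Bypass flow = 0.5363×1240 = 665.07 lb/h.

665.1 lb/h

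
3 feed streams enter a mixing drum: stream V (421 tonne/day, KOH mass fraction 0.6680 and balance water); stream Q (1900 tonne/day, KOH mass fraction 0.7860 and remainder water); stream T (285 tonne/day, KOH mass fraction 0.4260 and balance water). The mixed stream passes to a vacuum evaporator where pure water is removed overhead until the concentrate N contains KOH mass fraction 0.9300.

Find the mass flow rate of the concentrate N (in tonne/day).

2039 tonne/day

KOH entering = 421×0.668 + 1900×0.786 + 285×0.426 = 1896 tonne/day.
All KOH reports to N, so N = 1896/0.930 = 2038.8 tonne/day.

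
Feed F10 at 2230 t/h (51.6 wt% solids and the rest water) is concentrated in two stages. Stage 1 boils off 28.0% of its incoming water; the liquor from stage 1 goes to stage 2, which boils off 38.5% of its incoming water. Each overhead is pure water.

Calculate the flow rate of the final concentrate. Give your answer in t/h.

1629 t/h

water in feed = 2230×0.484 = 1079.3 t/h.
After stage 1: water left = (1−0.280)×1079.3 = 777.11; stream total = 1927.8 t/h.
After stage 2: water left = (1−0.385)×777.11 = 477.92; final concentrate = 1628.6 t/h.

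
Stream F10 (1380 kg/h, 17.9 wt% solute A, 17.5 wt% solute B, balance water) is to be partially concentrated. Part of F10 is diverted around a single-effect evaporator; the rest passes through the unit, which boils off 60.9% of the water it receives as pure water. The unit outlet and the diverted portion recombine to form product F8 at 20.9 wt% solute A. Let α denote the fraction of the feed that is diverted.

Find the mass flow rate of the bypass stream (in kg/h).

876.5 kg/h

All 1380×0.179 = 247.02 kg/h of solute A reaches F8, so F8 = 247.02/0.209 = 1181.9 kg/h and vapour = 198.09 kg/h.
The evaporator receives (1−α)·1380 of feed at 0.646 water and removes 0.609 of that water:
0.609×0.646×(1−α)×1380 = 198.09
(1−α) = 198.09/542.91 = 0.3649;  α = 0.6351.
Bypass flow = 0.6351×1380 = 876.49 kg/h.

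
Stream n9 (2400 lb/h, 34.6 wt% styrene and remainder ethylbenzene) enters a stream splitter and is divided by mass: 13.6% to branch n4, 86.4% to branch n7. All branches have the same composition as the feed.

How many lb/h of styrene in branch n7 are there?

717.5 lb/h

Branch n7 total = 0.864×2400 = 2073.6 lb/h.
styrene in n7 = 0.346×2073.6 = 717.47 lb/h.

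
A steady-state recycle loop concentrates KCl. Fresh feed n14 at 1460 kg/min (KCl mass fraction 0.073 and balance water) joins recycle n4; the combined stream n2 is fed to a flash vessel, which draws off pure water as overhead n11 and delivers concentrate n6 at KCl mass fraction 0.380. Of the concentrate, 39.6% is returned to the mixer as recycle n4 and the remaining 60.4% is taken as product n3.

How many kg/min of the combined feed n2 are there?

Overall KCl balance (none leaves overhead): KCl in fresh feed = KCl in product, i.e. 1460×0.073 = (1−0.396)·n6·0.380.
n6 = 106.58/(0.380×0.604) = 464.36 kg/min.
Recycle n4 = 0.396×464.36 = 183.89 kg/min.
Combined feed n2 = 1460 + 183.89 = 1643.9 kg/min.

1644 kg/min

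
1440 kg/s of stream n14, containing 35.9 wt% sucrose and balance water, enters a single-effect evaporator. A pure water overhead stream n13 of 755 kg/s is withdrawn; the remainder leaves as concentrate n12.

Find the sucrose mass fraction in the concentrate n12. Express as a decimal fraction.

sucrose is not removed: 1440×0.359 = 516.96 kg/s of sucrose enters n12.
Concentrate = 1440 − 755 = 685 kg/s.
Mass fraction = 516.96/685 = 0.755.

0.755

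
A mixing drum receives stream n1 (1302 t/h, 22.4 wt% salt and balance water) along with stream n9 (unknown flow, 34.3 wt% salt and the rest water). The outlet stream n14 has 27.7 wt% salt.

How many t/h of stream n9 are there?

1046 t/h

Let n9 be the unknown flow. Total out = 1302 + n9.
salt balance: 291.65 + 0.343·n9 = 0.277·(1302 + n9)
(0.343 − 0.277)·n9 = 0.277×1302 − 291.65 = 69.006
n9 = 69.006 / 0.066 = 1045.5 t/h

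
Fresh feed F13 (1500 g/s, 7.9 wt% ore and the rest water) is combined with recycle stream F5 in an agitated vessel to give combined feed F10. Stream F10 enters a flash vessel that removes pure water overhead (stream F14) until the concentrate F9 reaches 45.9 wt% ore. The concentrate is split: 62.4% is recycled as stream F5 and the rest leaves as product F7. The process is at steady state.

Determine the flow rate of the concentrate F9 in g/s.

Overall ore balance (none leaves overhead): ore in fresh feed = ore in product, i.e. 1500×0.079 = (1−0.624)·F9·0.459.
F9 = 118.5/(0.459×0.376) = 686.62 g/s.

686.6 g/s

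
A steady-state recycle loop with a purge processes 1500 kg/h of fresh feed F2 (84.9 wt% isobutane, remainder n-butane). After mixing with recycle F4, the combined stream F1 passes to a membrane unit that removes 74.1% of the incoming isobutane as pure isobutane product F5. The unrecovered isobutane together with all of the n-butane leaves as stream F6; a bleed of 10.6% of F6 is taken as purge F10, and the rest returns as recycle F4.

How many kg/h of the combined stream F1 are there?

3794 kg/h

n-butane enters only via F2 and leaves only via the purge: 1500×0.151 = 0.106×(n-butane in F6), and the membrane unit passes all n-butane, so n-butane in F1 = n-butane in F6 = 2136.8 kg/h.
isobutane in F1: m_A = 1500×0.849 + (1−0.106)·(1−0.741)·m_A, so m_A = 1273.5/0.7685 = 1657.2 kg/h.
F1 = 1657.2 + 2136.8 = 3794 kg/h.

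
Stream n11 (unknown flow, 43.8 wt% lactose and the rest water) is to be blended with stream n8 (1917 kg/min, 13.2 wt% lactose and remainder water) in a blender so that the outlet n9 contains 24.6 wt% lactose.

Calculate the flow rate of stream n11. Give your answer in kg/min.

Let n11 be the unknown flow. Total out = 1917 + n11.
lactose balance: 253.04 + 0.438·n11 = 0.246·(1917 + n11)
(0.438 − 0.246)·n11 = 0.246×1917 − 253.04 = 218.54
n11 = 218.54 / 0.192 = 1138.2 kg/min

1138 kg/min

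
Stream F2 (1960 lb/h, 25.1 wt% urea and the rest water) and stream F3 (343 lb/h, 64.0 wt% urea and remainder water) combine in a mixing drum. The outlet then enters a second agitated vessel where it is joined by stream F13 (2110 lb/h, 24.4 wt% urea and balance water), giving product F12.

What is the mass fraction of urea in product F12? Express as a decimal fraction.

Overall, product flow = 4413 lb/h.
urea in = 1960×0.251 + 343×0.640 + 2110×0.244 = 1226.3 lb/h.
urea fraction in F12 = 0.278.

0.278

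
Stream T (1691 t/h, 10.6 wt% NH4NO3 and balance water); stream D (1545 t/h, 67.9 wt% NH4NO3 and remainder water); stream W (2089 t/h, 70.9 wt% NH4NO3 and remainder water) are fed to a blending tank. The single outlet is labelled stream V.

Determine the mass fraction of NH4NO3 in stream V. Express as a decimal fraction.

Total flow out = 1691 + 1545 + 2089 = 5325 t/h.
NH4NO3 in = 1691×0.106 + 1545×0.679 + 2089×0.709 = 2709.4 t/h.
NH4NO3 mass fraction in V = 2709.4/5325 = 0.5088.

0.5088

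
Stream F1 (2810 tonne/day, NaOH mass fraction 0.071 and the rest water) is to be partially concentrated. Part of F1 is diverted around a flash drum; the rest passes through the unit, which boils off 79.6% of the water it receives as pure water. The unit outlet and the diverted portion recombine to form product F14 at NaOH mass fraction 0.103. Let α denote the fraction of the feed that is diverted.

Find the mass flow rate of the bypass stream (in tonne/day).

1629 tonne/day

All 2810×0.071 = 199.51 tonne/day of NaOH reaches F14, so F14 = 199.51/0.103 = 1937 tonne/day and vapour = 873.01 tonne/day.
The evaporator receives (1−α)·2810 of feed at 0.929 water and removes 0.796 of that water:
0.796×0.929×(1−α)×2810 = 873.01
(1−α) = 873.01/2078 = 0.4201;  α = 0.5799.
Bypass flow = 0.5799×2810 = 1629.4 tonne/day.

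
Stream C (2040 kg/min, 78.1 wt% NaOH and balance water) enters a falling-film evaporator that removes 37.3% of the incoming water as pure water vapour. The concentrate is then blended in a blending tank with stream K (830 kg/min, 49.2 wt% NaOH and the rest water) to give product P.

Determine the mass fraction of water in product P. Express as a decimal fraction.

0.260

Vapour removed = 0.373×0.219×2040 = 166.64 kg/min; concentrate = 1873.4 kg/min.
water reaching the mixer = 280.12 (from concentrate) + 830×0.508 = 701.76 kg/min.
Product flow = 1873.4 + 830 = 2703.4 kg/min; water fraction = 0.260.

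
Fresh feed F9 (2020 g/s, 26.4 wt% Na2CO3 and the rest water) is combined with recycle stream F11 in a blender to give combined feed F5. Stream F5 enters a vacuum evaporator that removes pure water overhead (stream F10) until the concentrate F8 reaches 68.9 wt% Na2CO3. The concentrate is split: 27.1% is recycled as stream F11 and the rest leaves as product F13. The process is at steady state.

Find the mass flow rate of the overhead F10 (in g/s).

Overall Na2CO3 balance (none leaves overhead): Na2CO3 in fresh feed = Na2CO3 in product, i.e. 2020×0.264 = (1−0.271)·F8·0.689.
F8 = 533.28/(0.689×0.729) = 1061.7 g/s.
Recycle F11 = 0.271×1061.7 = 287.73 g/s.
Combined feed F5 = 2020 + 287.73 = 2307.7 g/s.
Overhead F10 = F5 − F8 = 2307.7 − 1061.7 = 1246 g/s.

1246 g/s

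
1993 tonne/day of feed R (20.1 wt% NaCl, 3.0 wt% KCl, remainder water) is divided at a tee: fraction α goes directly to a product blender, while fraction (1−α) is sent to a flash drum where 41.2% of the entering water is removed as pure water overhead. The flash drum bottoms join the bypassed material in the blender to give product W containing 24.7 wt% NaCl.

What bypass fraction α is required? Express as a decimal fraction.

All 1993×0.201 = 400.59 tonne/day of NaCl reaches W, so W = 400.59/0.247 = 1621.8 tonne/day and vapour = 371.17 tonne/day.
The evaporator receives (1−α)·1993 of feed at 0.769 water and removes 0.412 of that water:
0.412×0.769×(1−α)×1993 = 371.17
(1−α) = 371.17/631.44 = 0.5878;  α = 0.4122.

0.412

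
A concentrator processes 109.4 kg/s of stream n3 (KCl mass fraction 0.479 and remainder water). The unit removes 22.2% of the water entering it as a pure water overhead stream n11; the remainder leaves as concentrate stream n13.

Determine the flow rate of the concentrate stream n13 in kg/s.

96.75 kg/s

water entering = 109.4×0.521 = 56.997 kg/s; overhead removed = 0.222×56.997 = 12.653 kg/s.
Concentrate = 109.4 − 12.653 = 96.747 kg/s.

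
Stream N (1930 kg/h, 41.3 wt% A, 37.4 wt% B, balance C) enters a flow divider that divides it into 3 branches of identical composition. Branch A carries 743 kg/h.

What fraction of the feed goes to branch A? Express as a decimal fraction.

Fraction to A = 743/1930 = 0.3850.

0.385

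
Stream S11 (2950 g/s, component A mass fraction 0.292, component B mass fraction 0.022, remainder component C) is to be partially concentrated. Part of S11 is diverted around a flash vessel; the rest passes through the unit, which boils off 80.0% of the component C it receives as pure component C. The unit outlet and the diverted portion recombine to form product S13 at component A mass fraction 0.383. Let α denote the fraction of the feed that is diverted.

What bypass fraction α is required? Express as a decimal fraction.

All 2950×0.292 = 861.4 g/s of component A reaches S13, so S13 = 861.4/0.383 = 2249.1 g/s and vapour = 700.91 g/s.
The evaporator receives (1−α)·2950 of feed at 0.686 component C and removes 0.800 of that component C:
0.800×0.686×(1−α)×2950 = 700.91
(1−α) = 700.91/1619 = 0.4329;  α = 0.5671.

0.567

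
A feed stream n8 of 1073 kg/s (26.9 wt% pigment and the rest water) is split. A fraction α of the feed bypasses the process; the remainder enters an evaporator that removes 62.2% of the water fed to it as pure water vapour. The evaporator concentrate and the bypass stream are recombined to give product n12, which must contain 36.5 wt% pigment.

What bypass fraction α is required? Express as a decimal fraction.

0.422

All 1073×0.269 = 288.64 kg/s of pigment reaches n12, so n12 = 288.64/0.365 = 790.79 kg/s and vapour = 282.21 kg/s.
The evaporator receives (1−α)·1073 of feed at 0.731 water and removes 0.622 of that water:
0.622×0.731×(1−α)×1073 = 282.21
(1−α) = 282.21/487.87 = 0.5785;  α = 0.4215.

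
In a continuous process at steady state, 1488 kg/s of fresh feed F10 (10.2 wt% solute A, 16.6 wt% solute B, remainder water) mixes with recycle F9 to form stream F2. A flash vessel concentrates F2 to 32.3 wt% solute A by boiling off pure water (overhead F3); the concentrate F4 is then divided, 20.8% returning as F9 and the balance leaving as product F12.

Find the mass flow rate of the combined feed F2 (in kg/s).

1611 kg/s

Overall solute A balance (none leaves overhead): solute A in fresh feed = solute A in product, i.e. 1488×0.102 = (1−0.208)·F4·0.323.
F4 = 151.78/(0.323×0.792) = 593.3 kg/s.
Recycle F9 = 0.208×593.3 = 123.41 kg/s.
Combined feed F2 = 1488 + 123.41 = 1611.4 kg/s.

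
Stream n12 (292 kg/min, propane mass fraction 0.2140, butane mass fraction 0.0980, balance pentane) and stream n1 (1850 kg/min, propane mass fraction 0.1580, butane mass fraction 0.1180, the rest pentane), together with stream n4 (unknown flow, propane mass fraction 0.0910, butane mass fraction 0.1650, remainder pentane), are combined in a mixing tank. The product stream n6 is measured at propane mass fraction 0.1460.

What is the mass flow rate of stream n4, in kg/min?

764.7 kg/min

Let n4 be the unknown flow. Total out = 2142 + n4.
propane balance: 354.79 + 0.091·n4 = 0.146·(2142 + n4)
(0.091 − 0.146)·n4 = 0.146×2142 − 354.79 = -42.056
n4 = -42.056 / -0.055 = 764.65 kg/min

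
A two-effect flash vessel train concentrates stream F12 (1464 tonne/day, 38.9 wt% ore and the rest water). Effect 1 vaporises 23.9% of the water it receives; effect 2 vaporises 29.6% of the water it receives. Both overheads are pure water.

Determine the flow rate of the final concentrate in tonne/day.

water in feed = 1464×0.611 = 894.5 tonne/day.
After stage 1: water left = (1−0.239)×894.5 = 680.72; stream total = 1250.2 tonne/day.
After stage 2: water left = (1−0.296)×680.72 = 479.23; final concentrate = 1048.7 tonne/day.

1049 tonne/day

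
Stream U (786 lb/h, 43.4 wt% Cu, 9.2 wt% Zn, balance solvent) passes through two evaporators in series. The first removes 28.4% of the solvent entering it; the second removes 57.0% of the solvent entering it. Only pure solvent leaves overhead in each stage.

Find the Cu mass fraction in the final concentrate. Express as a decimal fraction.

solvent in feed = 786×0.474 = 372.56 lb/h.
After stage 1: solvent left = (1−0.284)×372.56 = 266.76; stream total = 680.19 lb/h.
After stage 2: solvent left = (1−0.570)×266.76 = 114.71; final concentrate = 528.14 lb/h.
Cu fraction = 341.12/528.14 = 0.646.

0.646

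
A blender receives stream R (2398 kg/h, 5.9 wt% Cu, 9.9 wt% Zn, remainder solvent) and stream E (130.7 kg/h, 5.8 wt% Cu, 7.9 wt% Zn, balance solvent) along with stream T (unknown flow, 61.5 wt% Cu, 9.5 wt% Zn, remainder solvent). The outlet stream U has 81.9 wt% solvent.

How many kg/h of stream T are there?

Let T be the unknown flow. Total out = 2528.7 + T.
solvent balance: 2131.9 + 0.290·T = 0.819·(2528.7 + T)
(0.290 − 0.819)·T = 0.819×2528.7 − 2131.9 = -60.905
T = -60.905 / -0.529 = 115.13 kg/h

115.1 kg/h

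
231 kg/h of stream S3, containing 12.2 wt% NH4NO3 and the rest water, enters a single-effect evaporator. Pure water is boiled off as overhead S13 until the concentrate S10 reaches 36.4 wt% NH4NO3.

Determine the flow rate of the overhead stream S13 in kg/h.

NH4NO3 is conserved: 231×0.122 = 28.182 kg/h all reports to the concentrate.
Concentrate = 28.182/(target fraction) = 77.423 kg/h.
Overhead = 231 − 77.423 = 153.58 kg/h.

153.6 kg/h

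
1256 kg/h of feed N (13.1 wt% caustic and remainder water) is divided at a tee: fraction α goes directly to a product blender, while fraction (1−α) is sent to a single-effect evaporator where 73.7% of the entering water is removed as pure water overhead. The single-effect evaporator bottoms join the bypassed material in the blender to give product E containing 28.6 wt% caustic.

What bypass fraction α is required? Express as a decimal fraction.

All 1256×0.131 = 164.54 kg/h of caustic reaches E, so E = 164.54/0.286 = 575.3 kg/h and vapour = 680.7 kg/h.
The evaporator receives (1−α)·1256 of feed at 0.869 water and removes 0.737 of that water:
0.737×0.869×(1−α)×1256 = 680.7
(1−α) = 680.7/804.41 = 0.8462;  α = 0.1538.

0.154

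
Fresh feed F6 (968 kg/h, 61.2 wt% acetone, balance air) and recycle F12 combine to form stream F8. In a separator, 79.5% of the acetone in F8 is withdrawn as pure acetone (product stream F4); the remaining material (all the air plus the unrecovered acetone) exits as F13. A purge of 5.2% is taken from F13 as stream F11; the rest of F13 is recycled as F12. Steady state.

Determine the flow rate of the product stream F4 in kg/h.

acetone in F8: m_A = 968×0.612 + (1−0.052)·(1−0.795)·m_A, so m_A = 592.42/0.8057 = 735.32 kg/h.
Product F4 = 0.795×735.32 = 584.58 kg/h.

584.6 kg/h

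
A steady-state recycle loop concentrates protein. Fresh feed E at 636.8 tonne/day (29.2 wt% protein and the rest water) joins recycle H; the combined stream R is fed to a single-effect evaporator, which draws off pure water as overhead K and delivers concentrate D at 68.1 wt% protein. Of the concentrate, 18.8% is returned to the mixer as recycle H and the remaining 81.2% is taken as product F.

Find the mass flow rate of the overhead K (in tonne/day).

Overall protein balance (none leaves overhead): protein in fresh feed = protein in product, i.e. 636.8×0.292 = (1−0.188)·D·0.681.
D = 185.95/(0.681×0.812) = 336.27 tonne/day.
Recycle H = 0.188×336.27 = 63.218 tonne/day.
Combined feed R = 636.8 + 63.218 = 700.02 tonne/day.
Overhead K = R − D = 700.02 − 336.27 = 363.75 tonne/day.

363.8 tonne/day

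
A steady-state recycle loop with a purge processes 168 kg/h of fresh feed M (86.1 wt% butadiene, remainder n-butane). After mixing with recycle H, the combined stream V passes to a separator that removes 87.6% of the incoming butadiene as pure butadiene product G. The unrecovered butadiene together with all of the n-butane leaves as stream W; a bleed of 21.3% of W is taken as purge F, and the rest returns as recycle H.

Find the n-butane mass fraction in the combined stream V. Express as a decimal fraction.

n-butane enters only via M and leaves only via the purge: 168×0.139 = 0.213×(n-butane in W), and the separator passes all n-butane, so n-butane in V = n-butane in W = 109.63 kg/h.
butadiene in V: m_A = 168×0.861 + (1−0.213)·(1−0.876)·m_A, so m_A = 144.65/0.9024 = 160.29 kg/h.
V = 160.29 + 109.63 = 269.92 kg/h.
n-butane fraction in V = 109.63/269.92 = 0.4062.

0.4062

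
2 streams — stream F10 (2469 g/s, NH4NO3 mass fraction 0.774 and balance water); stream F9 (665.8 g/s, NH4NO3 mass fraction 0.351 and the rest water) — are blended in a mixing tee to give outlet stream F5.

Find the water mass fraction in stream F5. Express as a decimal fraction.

Total flow out = 2469 + 665.8 = 3134.8 g/s.
water in = 2469×0.226 + 665.8×0.649 = 990.1 g/s.
water mass fraction in F5 = 990.1/3134.8 = 0.316.

0.316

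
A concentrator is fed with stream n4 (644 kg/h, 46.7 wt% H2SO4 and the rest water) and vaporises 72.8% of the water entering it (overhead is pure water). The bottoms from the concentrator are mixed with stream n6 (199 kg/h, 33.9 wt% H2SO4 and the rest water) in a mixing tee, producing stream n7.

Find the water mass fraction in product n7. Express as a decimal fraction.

0.3792

Vapour removed = 0.728×0.533×644 = 249.89 kg/h; concentrate = 394.11 kg/h.
water reaching the mixer = 93.365 (from concentrate) + 199×0.661 = 224.9 kg/h.
Product flow = 394.11 + 199 = 593.11 kg/h; water fraction = 0.3792.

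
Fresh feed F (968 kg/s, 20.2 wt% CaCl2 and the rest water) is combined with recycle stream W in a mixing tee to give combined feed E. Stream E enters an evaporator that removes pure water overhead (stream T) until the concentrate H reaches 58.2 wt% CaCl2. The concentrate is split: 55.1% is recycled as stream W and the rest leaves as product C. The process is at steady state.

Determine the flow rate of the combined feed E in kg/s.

Overall CaCl2 balance (none leaves overhead): CaCl2 in fresh feed = CaCl2 in product, i.e. 968×0.202 = (1−0.551)·H·0.582.
H = 195.54/(0.582×0.449) = 748.27 kg/s.
Recycle W = 0.551×748.27 = 412.3 kg/s.
Combined feed E = 968 + 412.3 = 1380.3 kg/s.

1380 kg/s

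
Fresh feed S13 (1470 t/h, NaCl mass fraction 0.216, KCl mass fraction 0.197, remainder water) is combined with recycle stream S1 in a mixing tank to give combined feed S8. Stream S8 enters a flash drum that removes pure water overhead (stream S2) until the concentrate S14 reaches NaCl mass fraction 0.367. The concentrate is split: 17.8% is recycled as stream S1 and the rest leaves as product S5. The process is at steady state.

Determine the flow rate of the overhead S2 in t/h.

Overall NaCl balance (none leaves overhead): NaCl in fresh feed = NaCl in product, i.e. 1470×0.216 = (1−0.178)·S14·0.367.
S14 = 317.52/(0.367×0.822) = 1052.5 t/h.
Recycle S1 = 0.178×1052.5 = 187.35 t/h.
Combined feed S8 = 1470 + 187.35 = 1657.3 t/h.
Overhead S2 = S8 − S14 = 1657.3 − 1052.5 = 604.82 t/h.

604.8 t/h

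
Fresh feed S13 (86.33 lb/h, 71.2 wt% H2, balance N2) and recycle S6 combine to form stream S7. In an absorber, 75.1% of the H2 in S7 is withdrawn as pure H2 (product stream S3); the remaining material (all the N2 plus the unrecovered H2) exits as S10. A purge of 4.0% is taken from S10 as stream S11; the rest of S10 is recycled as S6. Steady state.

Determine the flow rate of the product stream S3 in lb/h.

60.66 lb/h

H2 in S7: m_A = 86.33×0.712 + (1−0.040)·(1−0.751)·m_A, so m_A = 61.467/0.7610 = 80.776 lb/h.
Product S3 = 0.751×80.776 = 60.662 lb/h.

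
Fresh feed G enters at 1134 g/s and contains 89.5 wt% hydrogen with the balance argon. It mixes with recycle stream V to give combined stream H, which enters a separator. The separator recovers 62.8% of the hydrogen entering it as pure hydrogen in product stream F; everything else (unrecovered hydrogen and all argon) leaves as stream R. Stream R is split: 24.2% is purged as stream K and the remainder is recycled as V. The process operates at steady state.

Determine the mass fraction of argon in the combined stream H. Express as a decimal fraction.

0.258

argon enters only via G and leaves only via the purge: 1134×0.105 = 0.242×(argon in R), and the separator passes all argon, so argon in H = argon in R = 492.02 g/s.
hydrogen in H: m_A = 1134×0.895 + (1−0.242)·(1−0.628)·m_A, so m_A = 1014.9/0.7180 = 1413.5 g/s.
H = 1413.5 + 492.02 = 1905.5 g/s.
argon fraction in H = 492.02/1905.5 = 0.258.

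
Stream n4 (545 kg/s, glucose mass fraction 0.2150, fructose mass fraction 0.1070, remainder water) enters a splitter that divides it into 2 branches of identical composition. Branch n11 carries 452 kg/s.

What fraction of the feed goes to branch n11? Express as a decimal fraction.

0.829

Fraction to n11 = 452/545 = 0.8294.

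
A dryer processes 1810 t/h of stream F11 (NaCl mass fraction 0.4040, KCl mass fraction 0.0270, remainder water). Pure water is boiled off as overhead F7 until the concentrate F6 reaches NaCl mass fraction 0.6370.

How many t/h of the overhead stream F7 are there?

NaCl is conserved: 1810×0.404 = 731.24 t/h all reports to the concentrate.
Concentrate = 731.24/(target fraction) = 1147.9 t/h.
Overhead = 1810 − 1147.9 = 662.06 t/h.

662.1 t/h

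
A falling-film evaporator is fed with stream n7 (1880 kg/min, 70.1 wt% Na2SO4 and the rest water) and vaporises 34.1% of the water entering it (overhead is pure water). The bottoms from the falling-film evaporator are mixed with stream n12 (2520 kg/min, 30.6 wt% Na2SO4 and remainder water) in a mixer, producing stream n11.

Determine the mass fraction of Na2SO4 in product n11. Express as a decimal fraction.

Vapour removed = 0.341×0.299×1880 = 191.68 kg/min; concentrate = 1688.3 kg/min.
Na2SO4 reaching the mixer = 1317.9 (from concentrate) + 2520×0.306 = 2089 kg/min.
Product flow = 1688.3 + 2520 = 4208.3 kg/min; Na2SO4 fraction = 0.4964.

0.4964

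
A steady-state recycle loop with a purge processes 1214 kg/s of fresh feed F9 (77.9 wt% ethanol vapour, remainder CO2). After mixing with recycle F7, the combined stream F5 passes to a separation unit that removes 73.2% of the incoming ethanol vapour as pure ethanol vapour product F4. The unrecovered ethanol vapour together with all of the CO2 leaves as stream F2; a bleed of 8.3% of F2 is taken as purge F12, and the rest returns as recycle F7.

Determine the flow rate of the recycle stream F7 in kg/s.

CO2 enters only via F9 and leaves only via the purge: 1214×0.221 = 0.083×(CO2 in F2), and the separation unit passes all CO2, so CO2 in F5 = CO2 in F2 = 3232.5 kg/s.
ethanol vapour in F5: m_A = 1214×0.779 + (1−0.083)·(1−0.732)·m_A, so m_A = 945.71/0.7542 = 1253.8 kg/s.
F2 = (1−0.732)×1253.8 + 3232.5 = 3568.5 kg/s.
Recycle F7 = (1−0.083)×3568.5 = 3272.3 kg/s.

3272 kg/s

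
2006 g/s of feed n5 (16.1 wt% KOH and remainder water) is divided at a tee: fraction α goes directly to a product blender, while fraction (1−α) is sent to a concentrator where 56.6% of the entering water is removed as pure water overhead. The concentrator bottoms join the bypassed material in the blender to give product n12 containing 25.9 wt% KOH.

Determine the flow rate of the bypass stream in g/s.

407.6 g/s

All 2006×0.161 = 322.97 g/s of KOH reaches n12, so n12 = 322.97/0.259 = 1247 g/s and vapour = 759.03 g/s.
The evaporator receives (1−α)·2006 of feed at 0.839 water and removes 0.566 of that water:
0.566×0.839×(1−α)×2006 = 759.03
(1−α) = 759.03/952.6 = 0.7968;  α = 0.2032.
Bypass flow = 0.2032×2006 = 407.62 g/s.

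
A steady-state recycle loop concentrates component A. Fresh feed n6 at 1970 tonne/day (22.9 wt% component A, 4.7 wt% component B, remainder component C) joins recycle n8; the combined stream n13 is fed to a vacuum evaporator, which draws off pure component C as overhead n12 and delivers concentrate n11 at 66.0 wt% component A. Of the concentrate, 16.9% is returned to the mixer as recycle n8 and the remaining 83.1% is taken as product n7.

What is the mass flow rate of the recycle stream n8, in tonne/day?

Overall component A balance (none leaves overhead): component A in fresh feed = component A in product, i.e. 1970×0.229 = (1−0.169)·n11·0.660.
n11 = 451.13/(0.660×0.831) = 822.54 tonne/day.
Recycle n8 = 0.169×822.54 = 139.01 tonne/day.

139 tonne/day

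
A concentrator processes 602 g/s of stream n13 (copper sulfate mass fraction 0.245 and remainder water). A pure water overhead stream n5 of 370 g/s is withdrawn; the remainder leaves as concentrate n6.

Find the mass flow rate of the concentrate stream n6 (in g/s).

232 g/s

Concentrate = 602 − 370 = 232 g/s.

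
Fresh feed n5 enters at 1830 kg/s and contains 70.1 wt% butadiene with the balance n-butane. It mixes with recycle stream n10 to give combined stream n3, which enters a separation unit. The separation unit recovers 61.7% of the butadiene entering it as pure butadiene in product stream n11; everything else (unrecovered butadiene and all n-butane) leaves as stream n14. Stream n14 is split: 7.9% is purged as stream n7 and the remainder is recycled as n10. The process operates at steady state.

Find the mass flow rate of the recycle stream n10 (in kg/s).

7078 kg/s

n-butane enters only via n5 and leaves only via the purge: 1830×0.299 = 0.079×(n-butane in n14), and the separation unit passes all n-butane, so n-butane in n3 = n-butane in n14 = 6926.2 kg/s.
butadiene in n3: m_A = 1830×0.701 + (1−0.079)·(1−0.617)·m_A, so m_A = 1282.8/0.6473 = 1981.9 kg/s.
n14 = (1−0.617)×1981.9 + 6926.2 = 7685.3 kg/s.
Recycle n10 = (1−0.079)×7685.3 = 7078.2 kg/s.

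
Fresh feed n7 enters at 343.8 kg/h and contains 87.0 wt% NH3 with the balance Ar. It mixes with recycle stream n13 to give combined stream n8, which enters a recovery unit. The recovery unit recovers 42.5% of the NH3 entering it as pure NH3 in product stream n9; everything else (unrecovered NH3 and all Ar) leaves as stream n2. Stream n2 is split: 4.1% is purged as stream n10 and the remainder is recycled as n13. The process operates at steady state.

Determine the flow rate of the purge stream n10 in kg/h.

60.41 kg/h

Ar enters only via n7 and leaves only via the purge: 343.8×0.130 = 0.041×(Ar in n2), and the recovery unit passes all Ar, so Ar in n8 = Ar in n2 = 1090.1 kg/h.
NH3 in n8: m_A = 343.8×0.870 + (1−0.041)·(1−0.425)·m_A, so m_A = 299.11/0.4486 = 666.79 kg/h.
n2 = (1−0.425)×666.79 + 1090.1 = 1473.5 kg/h.
Purge n10 = 0.041×1473.5 = 60.414 kg/h.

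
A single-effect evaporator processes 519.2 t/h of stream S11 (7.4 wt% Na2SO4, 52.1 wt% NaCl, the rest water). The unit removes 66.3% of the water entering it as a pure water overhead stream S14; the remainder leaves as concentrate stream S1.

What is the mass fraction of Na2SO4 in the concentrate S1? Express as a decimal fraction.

0.1012

Na2SO4 is not removed: 519.2×0.074 = 38.421 t/h of Na2SO4 enters S1.
water entering = 519.2×0.405 = 210.28 t/h; overhead removed = 0.663×210.28 = 139.41 t/h.
Concentrate = 519.2 − 139.41 = 379.79 t/h.
Mass fraction = 38.421/379.79 = 0.1012.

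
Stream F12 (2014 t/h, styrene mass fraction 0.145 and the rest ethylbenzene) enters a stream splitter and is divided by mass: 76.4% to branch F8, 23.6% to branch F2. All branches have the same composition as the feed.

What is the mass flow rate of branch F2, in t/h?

Branch F2 flow = 0.236×2014 = 475.3 t/h.

475.3 t/h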